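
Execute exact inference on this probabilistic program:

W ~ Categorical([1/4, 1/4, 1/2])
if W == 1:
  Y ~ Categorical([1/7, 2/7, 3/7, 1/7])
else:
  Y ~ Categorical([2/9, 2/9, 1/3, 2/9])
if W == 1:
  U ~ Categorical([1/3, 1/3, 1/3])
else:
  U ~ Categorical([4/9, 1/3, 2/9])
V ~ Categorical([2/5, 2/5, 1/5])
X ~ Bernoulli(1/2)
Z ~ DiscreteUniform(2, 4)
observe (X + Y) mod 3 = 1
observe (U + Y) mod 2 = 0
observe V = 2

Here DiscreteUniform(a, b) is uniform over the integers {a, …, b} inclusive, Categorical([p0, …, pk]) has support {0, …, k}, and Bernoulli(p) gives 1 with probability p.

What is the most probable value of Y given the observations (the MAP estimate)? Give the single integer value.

Enumerate traces; 36 have nonzero weight after conditioning:
  (W=0, Y=0, U=0, V=2, X=1, Z=2) weight 1/1215
  (W=0, Y=0, U=0, V=2, X=1, Z=3) weight 1/1215
  (W=0, Y=0, U=0, V=2, X=1, Z=4) weight 1/1215
  (W=0, Y=0, U=2, V=2, X=1, Z=2) weight 1/2430
  (W=0, Y=0, U=2, V=2, X=1, Z=3) weight 1/2430
  (W=0, Y=0, U=2, V=2, X=1, Z=4) weight 1/2430
  (W=0, Y=1, U=1, V=2, X=0, Z=2) weight 1/1620
  (W=0, Y=1, U=1, V=2, X=0, Z=3) weight 1/1620
  (W=0, Y=3, U=1, V=2, X=1, Z=2) weight 1/1620
  … 27 more
Group by Y:
  weight(Y=0) = 17/1260
  weight(Y=1) = 1/126
  weight(Y=3) = 17/2520
Total weight = 17/1260 + 1/126 + 17/2520 = 71/2520
P(Y=0 | obs) = 17/1260 / 71/2520 = 34/71
P(Y=1 | obs) = 1/126 / 71/2520 = 20/71
P(Y=3 | obs) = 17/2520 / 71/2520 = 17/71
argmax = 0

argmax_v P(Y = v | obs) = 0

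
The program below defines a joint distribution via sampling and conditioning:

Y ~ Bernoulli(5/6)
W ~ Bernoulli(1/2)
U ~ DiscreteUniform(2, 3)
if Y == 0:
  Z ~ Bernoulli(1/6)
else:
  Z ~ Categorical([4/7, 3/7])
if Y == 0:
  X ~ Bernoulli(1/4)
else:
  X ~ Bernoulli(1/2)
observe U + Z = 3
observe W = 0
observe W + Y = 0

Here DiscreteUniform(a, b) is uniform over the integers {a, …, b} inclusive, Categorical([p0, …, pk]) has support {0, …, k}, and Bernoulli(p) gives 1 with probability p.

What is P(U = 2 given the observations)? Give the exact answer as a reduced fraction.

P(U = 2 | obs) = 1/6

Enumerate traces; 4 have nonzero weight after conditioning:
  (Y=0, W=0, U=2, Z=1, X=0) weight 1/192
  (Y=0, W=0, U=2, Z=1, X=1) weight 1/576
  (Y=0, W=0, U=3, Z=0, X=0) weight 5/192
  (Y=0, W=0, U=3, Z=0, X=1) weight 5/576
Group by U:
  weight(U=2) = 1/144
  weight(U=3) = 5/144
Total weight = 1/144 + 5/144 = 1/24
P(U=2 | obs) = 1/144 / 1/24 = 1/6
P(U=3 | obs) = 5/144 / 1/24 = 5/6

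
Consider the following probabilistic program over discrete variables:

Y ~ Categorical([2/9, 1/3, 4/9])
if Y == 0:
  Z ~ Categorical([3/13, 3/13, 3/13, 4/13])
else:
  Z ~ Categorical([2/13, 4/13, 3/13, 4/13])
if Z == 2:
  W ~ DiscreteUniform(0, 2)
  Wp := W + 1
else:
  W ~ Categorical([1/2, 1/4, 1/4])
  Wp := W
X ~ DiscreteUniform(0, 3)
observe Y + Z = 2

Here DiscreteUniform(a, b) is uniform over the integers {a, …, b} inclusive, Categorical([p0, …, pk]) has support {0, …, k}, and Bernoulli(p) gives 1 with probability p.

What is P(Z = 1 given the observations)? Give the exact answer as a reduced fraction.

Enumerate traces; 36 have nonzero weight after conditioning:
  (Y=0, Z=2, W=0, X=0) weight 1/234
  (Y=0, Z=2, W=0, X=1) weight 1/234
  (Y=0, Z=2, W=0, X=2) weight 1/234
  (Y=0, Z=2, W=0, X=3) weight 1/234
  (Y=0, Z=2, W=1, X=0) weight 1/234
  (Y=0, Z=2, W=1, X=1) weight 1/234
  (Y=0, Z=2, W=1, X=2) weight 1/234
  (Y=0, Z=2, W=1, X=3) weight 1/234
  (Y=1, Z=1, W=0, X=0) weight 1/78
  (Y=2, Z=0, W=0, X=0) weight 1/117
  … 26 more
Group by Z:
  weight(Z=0) = 8/117
  weight(Z=1) = 4/39
  weight(Z=2) = 2/39
Total weight = 8/117 + 4/39 + 2/39 = 2/9
P(Z=0 | obs) = 8/117 / 2/9 = 4/13
P(Z=1 | obs) = 4/39 / 2/9 = 6/13
P(Z=2 | obs) = 2/39 / 2/9 = 3/13

P(Z = 1 | obs) = 6/13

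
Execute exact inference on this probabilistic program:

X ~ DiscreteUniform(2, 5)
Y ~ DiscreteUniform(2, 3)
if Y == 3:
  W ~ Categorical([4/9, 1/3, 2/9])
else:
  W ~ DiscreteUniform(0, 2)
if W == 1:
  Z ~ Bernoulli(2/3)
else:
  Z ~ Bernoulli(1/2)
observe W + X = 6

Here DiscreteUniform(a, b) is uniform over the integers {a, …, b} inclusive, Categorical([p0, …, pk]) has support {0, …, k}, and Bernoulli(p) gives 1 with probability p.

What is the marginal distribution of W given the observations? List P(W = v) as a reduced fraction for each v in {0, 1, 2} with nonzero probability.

Enumerate traces; 8 have nonzero weight after conditioning:
  (X=4, Y=2, W=2, Z=0) weight 1/48
  (X=4, Y=2, W=2, Z=1) weight 1/48
  (X=4, Y=3, W=2, Z=0) weight 1/72
  (X=4, Y=3, W=2, Z=1) weight 1/72
  (X=5, Y=2, W=1, Z=0) weight 1/72
  (X=5, Y=2, W=1, Z=1) weight 1/36
  (X=5, Y=3, W=1, Z=0) weight 1/72
  (X=5, Y=3, W=1, Z=1) weight 1/36
Group by W:
  weight(W=1) = 1/12
  weight(W=2) = 5/72
Total weight = 1/12 + 5/72 = 11/72
P(W=1 | obs) = 1/12 / 11/72 = 6/11
P(W=2 | obs) = 5/72 / 11/72 = 5/11

P(W=1) = 6/11, P(W=2) = 5/11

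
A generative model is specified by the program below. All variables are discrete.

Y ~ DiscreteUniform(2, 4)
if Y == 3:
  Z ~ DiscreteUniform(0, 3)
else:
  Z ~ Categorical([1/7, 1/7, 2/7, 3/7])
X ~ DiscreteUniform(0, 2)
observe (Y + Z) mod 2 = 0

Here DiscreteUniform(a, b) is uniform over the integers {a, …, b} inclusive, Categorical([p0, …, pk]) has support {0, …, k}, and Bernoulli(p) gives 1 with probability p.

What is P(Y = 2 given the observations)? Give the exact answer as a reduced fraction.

Enumerate traces; 18 have nonzero weight after conditioning:
  (Y=2, Z=0, X=0) weight 1/63
  (Y=2, Z=0, X=1) weight 1/63
  (Y=2, Z=0, X=2) weight 1/63
  (Y=2, Z=2, X=0) weight 2/63
  (Y=2, Z=2, X=1) weight 2/63
  (Y=2, Z=2, X=2) weight 2/63
  (Y=3, Z=1, X=0) weight 1/36
  (Y=3, Z=1, X=1) weight 1/36
  (Y=4, Z=0, X=0) weight 1/63
  … 9 more
Group by Y:
  weight(Y=2) = 1/7
  weight(Y=3) = 1/6
  weight(Y=4) = 1/7
Total weight = 1/7 + 1/6 + 1/7 = 19/42
P(Y=2 | obs) = 1/7 / 19/42 = 6/19
P(Y=3 | obs) = 1/6 / 19/42 = 7/19
P(Y=4 | obs) = 1/7 / 19/42 = 6/19

P(Y = 2 | obs) = 6/19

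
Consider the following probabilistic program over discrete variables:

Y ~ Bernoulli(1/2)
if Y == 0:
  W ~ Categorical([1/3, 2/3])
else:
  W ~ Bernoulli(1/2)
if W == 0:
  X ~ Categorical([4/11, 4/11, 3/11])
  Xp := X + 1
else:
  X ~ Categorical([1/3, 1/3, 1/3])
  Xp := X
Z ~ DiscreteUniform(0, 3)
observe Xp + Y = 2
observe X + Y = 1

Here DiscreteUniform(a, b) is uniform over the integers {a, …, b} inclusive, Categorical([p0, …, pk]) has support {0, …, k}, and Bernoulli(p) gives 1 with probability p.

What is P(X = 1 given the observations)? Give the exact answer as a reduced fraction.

P(X = 1 | obs) = 2/5

Enumerate traces; 8 have nonzero weight after conditioning:
  (Y=0, W=0, X=1, Z=0) weight 1/66
  (Y=0, W=0, X=1, Z=1) weight 1/66
  (Y=0, W=0, X=1, Z=2) weight 1/66
  (Y=0, W=0, X=1, Z=3) weight 1/66
  (Y=1, W=0, X=0, Z=0) weight 1/44
  (Y=1, W=0, X=0, Z=1) weight 1/44
  (Y=1, W=0, X=0, Z=2) weight 1/44
  (Y=1, W=0, X=0, Z=3) weight 1/44
Group by X:
  weight(X=0) = 1/11
  weight(X=1) = 2/33
Total weight = 1/11 + 2/33 = 5/33
P(X=0 | obs) = 1/11 / 5/33 = 3/5
P(X=1 | obs) = 2/33 / 5/33 = 2/5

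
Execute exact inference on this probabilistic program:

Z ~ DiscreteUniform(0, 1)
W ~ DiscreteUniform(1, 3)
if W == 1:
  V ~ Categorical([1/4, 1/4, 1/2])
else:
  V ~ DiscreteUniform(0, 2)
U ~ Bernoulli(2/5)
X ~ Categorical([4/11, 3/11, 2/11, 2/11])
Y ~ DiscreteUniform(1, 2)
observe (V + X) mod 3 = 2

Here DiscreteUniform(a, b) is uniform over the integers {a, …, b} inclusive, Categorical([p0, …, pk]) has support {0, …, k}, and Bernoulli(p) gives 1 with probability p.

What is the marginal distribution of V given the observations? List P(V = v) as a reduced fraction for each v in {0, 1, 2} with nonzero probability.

P(V=0) = 22/139, P(V=1) = 33/139, P(V=2) = 84/139

Enumerate traces; 96 have nonzero weight after conditioning:
  (Z=0, W=1, V=0, U=0, X=2, Y=1) weight 1/440
  (Z=0, W=1, V=0, U=0, X=2, Y=2) weight 1/440
  (Z=0, W=1, V=0, U=1, X=2, Y=1) weight 1/660
  (Z=0, W=1, V=0, U=1, X=2, Y=2) weight 1/660
  (Z=0, W=1, V=1, U=0, X=1, Y=1) weight 3/880
  (Z=0, W=1, V=1, U=0, X=1, Y=2) weight 3/880
  (Z=0, W=1, V=1, U=1, X=1, Y=1) weight 1/440
  (Z=0, W=1, V=1, U=1, X=1, Y=2) weight 1/440
  (Z=0, W=1, V=2, U=0, X=0, Y=1) weight 1/110
  … 87 more
Group by V:
  weight(V=0) = 1/18
  weight(V=1) = 1/12
  weight(V=2) = 7/33
Total weight = 1/18 + 1/12 + 7/33 = 139/396
P(V=0 | obs) = 1/18 / 139/396 = 22/139
P(V=1 | obs) = 1/12 / 139/396 = 33/139
P(V=2 | obs) = 7/33 / 139/396 = 84/139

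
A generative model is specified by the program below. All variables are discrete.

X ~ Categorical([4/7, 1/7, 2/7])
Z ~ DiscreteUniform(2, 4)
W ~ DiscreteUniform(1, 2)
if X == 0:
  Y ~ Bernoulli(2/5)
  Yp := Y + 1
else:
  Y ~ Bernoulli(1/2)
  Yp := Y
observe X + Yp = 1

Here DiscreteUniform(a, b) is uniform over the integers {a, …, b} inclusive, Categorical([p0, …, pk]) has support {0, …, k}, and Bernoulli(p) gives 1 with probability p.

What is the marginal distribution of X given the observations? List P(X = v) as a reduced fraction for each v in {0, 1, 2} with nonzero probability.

Enumerate traces; 12 have nonzero weight after conditioning:
  (X=0, Z=2, W=1, Y=0) weight 2/35
  (X=0, Z=2, W=2, Y=0) weight 2/35
  (X=0, Z=3, W=1, Y=0) weight 2/35
  (X=0, Z=3, W=2, Y=0) weight 2/35
  (X=0, Z=4, W=1, Y=0) weight 2/35
  (X=0, Z=4, W=2, Y=0) weight 2/35
  (X=1, Z=2, W=1, Y=0) weight 1/84
  (X=1, Z=2, W=2, Y=0) weight 1/84
  … 4 more
Group by X:
  weight(X=0) = 12/35
  weight(X=1) = 1/14
Total weight = 12/35 + 1/14 = 29/70
P(X=0 | obs) = 12/35 / 29/70 = 24/29
P(X=1 | obs) = 1/14 / 29/70 = 5/29

P(X=0) = 24/29, P(X=1) = 5/29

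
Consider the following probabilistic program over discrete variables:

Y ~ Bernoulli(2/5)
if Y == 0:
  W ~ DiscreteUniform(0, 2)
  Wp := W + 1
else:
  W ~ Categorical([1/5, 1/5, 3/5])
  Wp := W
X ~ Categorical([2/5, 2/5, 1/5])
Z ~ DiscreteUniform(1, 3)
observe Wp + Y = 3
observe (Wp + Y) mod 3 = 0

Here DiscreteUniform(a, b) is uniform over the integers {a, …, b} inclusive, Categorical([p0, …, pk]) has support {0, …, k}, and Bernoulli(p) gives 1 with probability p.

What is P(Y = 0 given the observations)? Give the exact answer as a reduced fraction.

P(Y = 0 | obs) = 5/11

Enumerate traces; 18 have nonzero weight after conditioning:
  (Y=0, W=2, X=0, Z=1) weight 2/75
  (Y=0, W=2, X=0, Z=2) weight 2/75
  (Y=0, W=2, X=0, Z=3) weight 2/75
  (Y=0, W=2, X=1, Z=1) weight 2/75
  (Y=0, W=2, X=1, Z=2) weight 2/75
  (Y=0, W=2, X=1, Z=3) weight 2/75
  (Y=0, W=2, X=2, Z=1) weight 1/75
  (Y=0, W=2, X=2, Z=2) weight 1/75
  (Y=1, W=2, X=0, Z=1) weight 4/125
  … 9 more
Group by Y:
  weight(Y=0) = 1/5
  weight(Y=1) = 6/25
Total weight = 1/5 + 6/25 = 11/25
P(Y=0 | obs) = 1/5 / 11/25 = 5/11
P(Y=1 | obs) = 6/25 / 11/25 = 6/11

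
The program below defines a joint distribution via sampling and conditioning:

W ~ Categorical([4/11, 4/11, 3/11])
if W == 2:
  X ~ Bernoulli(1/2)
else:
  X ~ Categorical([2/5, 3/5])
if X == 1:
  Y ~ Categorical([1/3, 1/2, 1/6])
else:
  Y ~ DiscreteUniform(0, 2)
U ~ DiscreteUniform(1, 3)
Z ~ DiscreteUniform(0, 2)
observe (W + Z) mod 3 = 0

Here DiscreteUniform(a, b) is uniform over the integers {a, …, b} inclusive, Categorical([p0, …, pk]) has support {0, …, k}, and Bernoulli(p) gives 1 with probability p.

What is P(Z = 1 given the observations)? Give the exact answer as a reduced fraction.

Enumerate traces; 54 have nonzero weight after conditioning:
  (W=0, X=0, Y=0, U=1, Z=0) weight 8/1485
  (W=0, X=0, Y=0, U=2, Z=0) weight 8/1485
  (W=0, X=0, Y=0, U=3, Z=0) weight 8/1485
  (W=0, X=0, Y=1, U=1, Z=0) weight 8/1485
  (W=0, X=0, Y=1, U=2, Z=0) weight 8/1485
  (W=0, X=0, Y=1, U=3, Z=0) weight 8/1485
  (W=0, X=0, Y=2, U=1, Z=0) weight 8/1485
  (W=0, X=0, Y=2, U=2, Z=0) weight 8/1485
  (W=1, X=0, Y=0, U=1, Z=2) weight 8/1485
  (W=2, X=0, Y=0, U=1, Z=1) weight 1/198
  … 44 more
Group by Z:
  weight(Z=0) = 4/33
  weight(Z=1) = 1/11
  weight(Z=2) = 4/33
Total weight = 4/33 + 1/11 + 4/33 = 1/3
P(Z=0 | obs) = 4/33 / 1/3 = 4/11
P(Z=1 | obs) = 1/11 / 1/3 = 3/11
P(Z=2 | obs) = 4/33 / 1/3 = 4/11

P(Z = 1 | obs) = 3/11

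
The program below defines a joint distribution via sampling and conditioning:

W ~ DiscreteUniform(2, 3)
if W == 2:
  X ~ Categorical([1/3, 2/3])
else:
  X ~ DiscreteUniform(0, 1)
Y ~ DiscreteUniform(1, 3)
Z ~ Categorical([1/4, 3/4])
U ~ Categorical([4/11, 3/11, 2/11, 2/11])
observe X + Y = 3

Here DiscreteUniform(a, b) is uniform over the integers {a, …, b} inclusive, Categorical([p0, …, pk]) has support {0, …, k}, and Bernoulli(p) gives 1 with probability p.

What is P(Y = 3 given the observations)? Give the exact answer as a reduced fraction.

Enumerate traces; 32 have nonzero weight after conditioning:
  (W=2, X=0, Y=3, Z=0, U=0) weight 1/198
  (W=2, X=0, Y=3, Z=0, U=1) weight 1/264
  (W=2, X=0, Y=3, Z=0, U=2) weight 1/396
  (W=2, X=0, Y=3, Z=0, U=3) weight 1/396
  (W=2, X=0, Y=3, Z=1, U=0) weight 1/66
  (W=2, X=0, Y=3, Z=1, U=1) weight 1/88
  (W=2, X=0, Y=3, Z=1, U=2) weight 1/132
  (W=2, X=0, Y=3, Z=1, U=3) weight 1/132
  (W=2, X=1, Y=2, Z=0, U=0) weight 1/99
  … 23 more
Group by Y:
  weight(Y=2) = 7/36
  weight(Y=3) = 5/36
Total weight = 7/36 + 5/36 = 1/3
P(Y=2 | obs) = 7/36 / 1/3 = 7/12
P(Y=3 | obs) = 5/36 / 1/3 = 5/12

P(Y = 3 | obs) = 5/12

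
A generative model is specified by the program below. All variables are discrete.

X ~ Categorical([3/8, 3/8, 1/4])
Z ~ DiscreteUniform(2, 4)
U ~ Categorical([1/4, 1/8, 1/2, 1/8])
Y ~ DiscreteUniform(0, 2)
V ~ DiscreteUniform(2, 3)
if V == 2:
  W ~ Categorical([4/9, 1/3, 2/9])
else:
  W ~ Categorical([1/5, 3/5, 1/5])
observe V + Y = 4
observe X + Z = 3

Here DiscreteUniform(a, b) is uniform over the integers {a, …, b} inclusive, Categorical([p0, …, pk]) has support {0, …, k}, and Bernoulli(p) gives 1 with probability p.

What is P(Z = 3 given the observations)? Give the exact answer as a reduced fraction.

Enumerate traces; 48 have nonzero weight after conditioning:
  (X=0, Z=3, U=0, Y=1, V=3, W=0) weight 1/960
  (X=0, Z=3, U=0, Y=1, V=3, W=1) weight 1/320
  (X=0, Z=3, U=0, Y=1, V=3, W=2) weight 1/960
  (X=0, Z=3, U=0, Y=2, V=2, W=0) weight 1/432
  (X=0, Z=3, U=0, Y=2, V=2, W=1) weight 1/576
  (X=0, Z=3, U=0, Y=2, V=2, W=2) weight 1/864
  (X=0, Z=3, U=1, Y=1, V=3, W=0) weight 1/1920
  (X=0, Z=3, U=1, Y=1, V=3, W=1) weight 1/640
  (X=1, Z=2, U=0, Y=1, V=3, W=0) weight 1/960
  … 39 more
Group by Z:
  weight(Z=2) = 1/24
  weight(Z=3) = 1/24
Total weight = 1/24 + 1/24 = 1/12
P(Z=2 | obs) = 1/24 / 1/12 = 1/2
P(Z=3 | obs) = 1/24 / 1/12 = 1/2

P(Z = 3 | obs) = 1/2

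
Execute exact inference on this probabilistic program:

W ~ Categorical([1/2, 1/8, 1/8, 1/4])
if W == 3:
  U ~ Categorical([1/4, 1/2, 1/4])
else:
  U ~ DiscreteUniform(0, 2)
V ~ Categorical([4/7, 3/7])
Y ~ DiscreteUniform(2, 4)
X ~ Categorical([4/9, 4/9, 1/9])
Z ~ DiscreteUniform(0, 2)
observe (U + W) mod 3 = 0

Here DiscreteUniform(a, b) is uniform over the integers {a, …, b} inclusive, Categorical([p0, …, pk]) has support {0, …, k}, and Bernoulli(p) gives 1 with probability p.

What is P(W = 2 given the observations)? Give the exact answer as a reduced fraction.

Enumerate traces; 216 have nonzero weight after conditioning:
  (W=0, U=0, V=0, Y=2, X=0, Z=0) weight 8/1701
  (W=0, U=0, V=0, Y=2, X=0, Z=1) weight 8/1701
  (W=0, U=0, V=0, Y=2, X=0, Z=2) weight 8/1701
  (W=0, U=0, V=0, Y=2, X=1, Z=0) weight 8/1701
  (W=0, U=0, V=0, Y=2, X=1, Z=1) weight 8/1701
  (W=0, U=0, V=0, Y=2, X=1, Z=2) weight 8/1701
  (W=0, U=0, V=0, Y=2, X=2, Z=0) weight 2/1701
  (W=0, U=0, V=0, Y=2, X=2, Z=1) weight 2/1701
  (W=1, U=2, V=0, Y=2, X=0, Z=0) weight 2/1701
  (W=2, U=1, V=0, Y=2, X=0, Z=0) weight 2/1701
  … 206 more
Group by W:
  weight(W=0) = 1/6
  weight(W=1) = 1/24
  weight(W=2) = 1/24
  weight(W=3) = 1/16
Total weight = 1/6 + 1/24 + 1/24 + 1/16 = 5/16
P(W=0 | obs) = 1/6 / 5/16 = 8/15
P(W=1 | obs) = 1/24 / 5/16 = 2/15
P(W=2 | obs) = 1/24 / 5/16 = 2/15
P(W=3 | obs) = 1/16 / 5/16 = 1/5

P(W = 2 | obs) = 2/15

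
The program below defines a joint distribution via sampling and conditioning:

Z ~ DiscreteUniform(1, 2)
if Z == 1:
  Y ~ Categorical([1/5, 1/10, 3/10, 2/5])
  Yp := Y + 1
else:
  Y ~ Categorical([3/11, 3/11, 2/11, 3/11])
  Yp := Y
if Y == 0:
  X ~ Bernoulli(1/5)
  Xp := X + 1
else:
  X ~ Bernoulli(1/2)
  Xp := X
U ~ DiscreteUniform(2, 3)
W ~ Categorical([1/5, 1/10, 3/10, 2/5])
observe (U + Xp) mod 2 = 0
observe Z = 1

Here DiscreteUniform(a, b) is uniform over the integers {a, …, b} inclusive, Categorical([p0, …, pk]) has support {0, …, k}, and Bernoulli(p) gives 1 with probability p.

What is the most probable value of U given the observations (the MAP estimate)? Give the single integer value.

argmax_v P(U = v | obs) = 3

Enumerate traces; 32 have nonzero weight after conditioning:
  (Z=1, Y=0, X=0, U=3, W=0) weight 1/125
  (Z=1, Y=0, X=0, U=3, W=1) weight 1/250
  (Z=1, Y=0, X=0, U=3, W=2) weight 3/250
  (Z=1, Y=0, X=0, U=3, W=3) weight 2/125
  (Z=1, Y=0, X=1, U=2, W=0) weight 1/500
  (Z=1, Y=0, X=1, U=2, W=1) weight 1/1000
  (Z=1, Y=0, X=1, U=2, W=2) weight 3/1000
  (Z=1, Y=0, X=1, U=2, W=3) weight 1/250
  … 24 more
Group by U:
  weight(U=2) = 11/100
  weight(U=3) = 7/50
Total weight = 11/100 + 7/50 = 1/4
P(U=2 | obs) = 11/100 / 1/4 = 11/25
P(U=3 | obs) = 7/50 / 1/4 = 14/25
argmax = 3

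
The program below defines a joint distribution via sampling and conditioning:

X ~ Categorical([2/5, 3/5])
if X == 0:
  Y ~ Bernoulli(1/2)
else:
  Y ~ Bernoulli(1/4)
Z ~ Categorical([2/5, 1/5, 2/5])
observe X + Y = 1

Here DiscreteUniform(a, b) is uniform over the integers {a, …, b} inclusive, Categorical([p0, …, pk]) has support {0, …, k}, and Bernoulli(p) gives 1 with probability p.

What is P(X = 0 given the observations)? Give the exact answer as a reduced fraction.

P(X = 0 | obs) = 4/13

Enumerate traces; 6 have nonzero weight after conditioning:
  (X=0, Y=1, Z=0) weight 2/25
  (X=0, Y=1, Z=1) weight 1/25
  (X=0, Y=1, Z=2) weight 2/25
  (X=1, Y=0, Z=0) weight 9/50
  (X=1, Y=0, Z=1) weight 9/100
  (X=1, Y=0, Z=2) weight 9/50
Group by X:
  weight(X=0) = 1/5
  weight(X=1) = 9/20
Total weight = 1/5 + 9/20 = 13/20
P(X=0 | obs) = 1/5 / 13/20 = 4/13
P(X=1 | obs) = 9/20 / 13/20 = 9/13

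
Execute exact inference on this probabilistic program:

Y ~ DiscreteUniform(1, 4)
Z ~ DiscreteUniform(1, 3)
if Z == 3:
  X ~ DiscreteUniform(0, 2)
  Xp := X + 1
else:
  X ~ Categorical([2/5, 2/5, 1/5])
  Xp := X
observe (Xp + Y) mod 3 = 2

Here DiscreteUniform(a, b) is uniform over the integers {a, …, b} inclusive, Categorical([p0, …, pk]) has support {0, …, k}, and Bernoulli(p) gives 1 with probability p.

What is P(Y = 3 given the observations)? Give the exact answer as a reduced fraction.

Enumerate traces; 12 have nonzero weight after conditioning:
  (Y=1, Z=1, X=1) weight 1/30
  (Y=1, Z=2, X=1) weight 1/30
  (Y=1, Z=3, X=0) weight 1/36
  (Y=2, Z=1, X=0) weight 1/30
  (Y=2, Z=2, X=0) weight 1/30
  (Y=2, Z=3, X=2) weight 1/36
  (Y=3, Z=1, X=2) weight 1/60
  (Y=3, Z=2, X=2) weight 1/60
  (Y=4, Z=1, X=1) weight 1/30
  … 3 more
Group by Y:
  weight(Y=1) = 17/180
  weight(Y=2) = 17/180
  weight(Y=3) = 11/180
  weight(Y=4) = 17/180
Total weight = 17/180 + 17/180 + 11/180 + 17/180 = 31/90
P(Y=1 | obs) = 17/180 / 31/90 = 17/62
P(Y=2 | obs) = 17/180 / 31/90 = 17/62
P(Y=3 | obs) = 11/180 / 31/90 = 11/62
P(Y=4 | obs) = 17/180 / 31/90 = 17/62

P(Y = 3 | obs) = 11/62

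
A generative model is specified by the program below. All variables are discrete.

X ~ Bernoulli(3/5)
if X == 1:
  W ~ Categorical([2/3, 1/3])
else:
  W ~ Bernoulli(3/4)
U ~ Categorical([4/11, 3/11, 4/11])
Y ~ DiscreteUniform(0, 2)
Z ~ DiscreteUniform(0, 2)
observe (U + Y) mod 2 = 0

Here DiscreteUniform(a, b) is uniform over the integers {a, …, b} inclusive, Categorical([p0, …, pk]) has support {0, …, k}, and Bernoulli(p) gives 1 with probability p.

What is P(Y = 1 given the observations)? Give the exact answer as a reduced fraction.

P(Y = 1 | obs) = 3/19

Enumerate traces; 60 have nonzero weight after conditioning:
  (X=0, W=0, U=0, Y=0, Z=0) weight 2/495
  (X=0, W=0, U=0, Y=0, Z=1) weight 2/495
  (X=0, W=0, U=0, Y=0, Z=2) weight 2/495
  (X=0, W=0, U=0, Y=2, Z=0) weight 2/495
  (X=0, W=0, U=0, Y=2, Z=1) weight 2/495
  (X=0, W=0, U=0, Y=2, Z=2) weight 2/495
  (X=0, W=0, U=1, Y=1, Z=0) weight 1/330
  (X=0, W=0, U=1, Y=1, Z=1) weight 1/330
  … 52 more
Group by Y:
  weight(Y=0) = 8/33
  weight(Y=1) = 1/11
  weight(Y=2) = 8/33
Total weight = 8/33 + 1/11 + 8/33 = 19/33
P(Y=0 | obs) = 8/33 / 19/33 = 8/19
P(Y=1 | obs) = 1/11 / 19/33 = 3/19
P(Y=2 | obs) = 8/33 / 19/33 = 8/19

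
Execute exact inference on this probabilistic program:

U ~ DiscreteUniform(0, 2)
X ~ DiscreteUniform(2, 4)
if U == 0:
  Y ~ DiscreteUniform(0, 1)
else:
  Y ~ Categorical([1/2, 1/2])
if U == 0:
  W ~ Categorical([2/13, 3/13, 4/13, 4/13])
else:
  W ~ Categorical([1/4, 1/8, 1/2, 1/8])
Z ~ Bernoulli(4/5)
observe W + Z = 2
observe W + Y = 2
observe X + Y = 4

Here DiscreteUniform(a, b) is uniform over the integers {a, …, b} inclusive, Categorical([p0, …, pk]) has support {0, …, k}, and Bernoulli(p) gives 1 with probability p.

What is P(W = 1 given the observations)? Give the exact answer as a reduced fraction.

P(W = 1 | obs) = 25/42

Enumerate traces; 6 have nonzero weight after conditioning:
  (U=0, X=3, Y=1, W=1, Z=1) weight 2/195
  (U=0, X=4, Y=0, W=2, Z=0) weight 2/585
  (U=1, X=3, Y=1, W=1, Z=1) weight 1/180
  (U=1, X=4, Y=0, W=2, Z=0) weight 1/180
  (U=2, X=3, Y=1, W=1, Z=1) weight 1/180
  (U=2, X=4, Y=0, W=2, Z=0) weight 1/180
Group by W:
  weight(W=1) = 5/234
  weight(W=2) = 17/1170
Total weight = 5/234 + 17/1170 = 7/195
P(W=1 | obs) = 5/234 / 7/195 = 25/42
P(W=2 | obs) = 17/1170 / 7/195 = 17/42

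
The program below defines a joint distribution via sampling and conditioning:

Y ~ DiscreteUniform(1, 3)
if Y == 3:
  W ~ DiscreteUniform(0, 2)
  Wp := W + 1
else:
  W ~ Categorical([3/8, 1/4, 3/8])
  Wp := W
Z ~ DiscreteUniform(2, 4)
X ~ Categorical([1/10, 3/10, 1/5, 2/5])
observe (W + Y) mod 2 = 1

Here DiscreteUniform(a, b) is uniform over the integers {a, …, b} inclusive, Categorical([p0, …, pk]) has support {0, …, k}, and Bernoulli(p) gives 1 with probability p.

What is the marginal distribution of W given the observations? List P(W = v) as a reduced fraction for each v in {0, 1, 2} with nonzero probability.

Enumerate traces; 60 have nonzero weight after conditioning:
  (Y=1, W=0, Z=2, X=0) weight 1/240
  (Y=1, W=0, Z=2, X=1) weight 1/80
  (Y=1, W=0, Z=2, X=2) weight 1/120
  (Y=1, W=0, Z=2, X=3) weight 1/60
  (Y=1, W=0, Z=3, X=0) weight 1/240
  (Y=1, W=0, Z=3, X=1) weight 1/80
  (Y=1, W=0, Z=3, X=2) weight 1/120
  (Y=1, W=0, Z=3, X=3) weight 1/60
  (Y=1, W=2, Z=2, X=0) weight 1/240
  (Y=2, W=1, Z=2, X=0) weight 1/360
  … 50 more
Group by W:
  weight(W=0) = 17/72
  weight(W=1) = 1/12
  weight(W=2) = 17/72
Total weight = 17/72 + 1/12 + 17/72 = 5/9
P(W=0 | obs) = 17/72 / 5/9 = 17/40
P(W=1 | obs) = 1/12 / 5/9 = 3/20
P(W=2 | obs) = 17/72 / 5/9 = 17/40

P(W=0) = 17/40, P(W=1) = 3/20, P(W=2) = 17/40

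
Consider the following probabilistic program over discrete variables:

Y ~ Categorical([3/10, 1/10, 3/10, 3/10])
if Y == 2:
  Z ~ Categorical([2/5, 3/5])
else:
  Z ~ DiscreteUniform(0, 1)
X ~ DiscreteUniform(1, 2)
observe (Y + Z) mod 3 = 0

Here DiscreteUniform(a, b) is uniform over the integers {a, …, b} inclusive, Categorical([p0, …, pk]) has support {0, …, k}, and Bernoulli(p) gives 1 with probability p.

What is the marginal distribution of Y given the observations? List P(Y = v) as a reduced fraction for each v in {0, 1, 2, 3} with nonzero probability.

P(Y=0) = 5/16, P(Y=2) = 3/8, P(Y=3) = 5/16

Enumerate traces; 6 have nonzero weight after conditioning:
  (Y=0, Z=0, X=1) weight 3/40
  (Y=0, Z=0, X=2) weight 3/40
  (Y=2, Z=1, X=1) weight 9/100
  (Y=2, Z=1, X=2) weight 9/100
  (Y=3, Z=0, X=1) weight 3/40
  (Y=3, Z=0, X=2) weight 3/40
Group by Y:
  weight(Y=0) = 3/20
  weight(Y=2) = 9/50
  weight(Y=3) = 3/20
Total weight = 3/20 + 9/50 + 3/20 = 12/25
P(Y=0 | obs) = 3/20 / 12/25 = 5/16
P(Y=2 | obs) = 9/50 / 12/25 = 3/8
P(Y=3 | obs) = 3/20 / 12/25 = 5/16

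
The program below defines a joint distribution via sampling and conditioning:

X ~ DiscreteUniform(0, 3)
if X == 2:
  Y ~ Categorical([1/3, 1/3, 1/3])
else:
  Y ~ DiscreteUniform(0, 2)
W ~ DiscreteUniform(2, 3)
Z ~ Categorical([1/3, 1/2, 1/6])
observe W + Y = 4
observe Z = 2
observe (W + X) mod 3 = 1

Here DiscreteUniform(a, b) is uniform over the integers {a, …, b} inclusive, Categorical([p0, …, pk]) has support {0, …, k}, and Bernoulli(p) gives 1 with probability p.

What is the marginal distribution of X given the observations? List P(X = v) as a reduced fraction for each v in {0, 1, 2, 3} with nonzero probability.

Enumerate traces; 2 have nonzero weight after conditioning:
  (X=1, Y=1, W=3, Z=2) weight 1/144
  (X=2, Y=2, W=2, Z=2) weight 1/144
Group by X:
  weight(X=1) = 1/144
  weight(X=2) = 1/144
Total weight = 1/144 + 1/144 = 1/72
P(X=1 | obs) = 1/144 / 1/72 = 1/2
P(X=2 | obs) = 1/144 / 1/72 = 1/2

P(X=1) = 1/2, P(X=2) = 1/2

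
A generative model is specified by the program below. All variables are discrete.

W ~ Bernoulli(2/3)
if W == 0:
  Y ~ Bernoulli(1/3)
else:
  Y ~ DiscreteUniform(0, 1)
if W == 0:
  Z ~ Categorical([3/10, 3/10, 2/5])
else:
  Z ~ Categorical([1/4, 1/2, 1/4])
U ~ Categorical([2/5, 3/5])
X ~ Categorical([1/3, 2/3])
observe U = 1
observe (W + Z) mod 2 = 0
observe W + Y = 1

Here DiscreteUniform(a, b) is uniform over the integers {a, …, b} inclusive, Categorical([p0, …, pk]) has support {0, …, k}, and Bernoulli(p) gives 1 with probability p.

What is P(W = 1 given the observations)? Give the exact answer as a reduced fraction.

Enumerate traces; 6 have nonzero weight after conditioning:
  (W=0, Y=1, Z=0, U=1, X=0) weight 1/150
  (W=0, Y=1, Z=0, U=1, X=1) weight 1/75
  (W=0, Y=1, Z=2, U=1, X=0) weight 2/225
  (W=0, Y=1, Z=2, U=1, X=1) weight 4/225
  (W=1, Y=0, Z=1, U=1, X=0) weight 1/30
  (W=1, Y=0, Z=1, U=1, X=1) weight 1/15
Group by W:
  weight(W=0) = 7/150
  weight(W=1) = 1/10
Total weight = 7/150 + 1/10 = 11/75
P(W=0 | obs) = 7/150 / 11/75 = 7/22
P(W=1 | obs) = 1/10 / 11/75 = 15/22

P(W = 1 | obs) = 15/22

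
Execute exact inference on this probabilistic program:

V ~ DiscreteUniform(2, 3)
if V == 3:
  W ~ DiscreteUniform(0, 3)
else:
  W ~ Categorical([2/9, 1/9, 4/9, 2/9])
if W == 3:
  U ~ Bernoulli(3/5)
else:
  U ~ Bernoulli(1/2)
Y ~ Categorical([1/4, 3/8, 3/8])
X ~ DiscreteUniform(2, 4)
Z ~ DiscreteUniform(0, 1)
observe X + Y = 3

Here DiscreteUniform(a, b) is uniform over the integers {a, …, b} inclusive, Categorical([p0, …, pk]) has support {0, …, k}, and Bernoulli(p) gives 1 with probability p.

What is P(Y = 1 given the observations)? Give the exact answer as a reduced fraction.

P(Y = 1 | obs) = 3/5

Enumerate traces; 64 have nonzero weight after conditioning:
  (V=2, W=0, U=0, Y=0, X=3, Z=0) weight 1/432
  (V=2, W=0, U=0, Y=0, X=3, Z=1) weight 1/432
  (V=2, W=0, U=0, Y=1, X=2, Z=0) weight 1/288
  (V=2, W=0, U=0, Y=1, X=2, Z=1) weight 1/288
  (V=2, W=0, U=1, Y=0, X=3, Z=0) weight 1/432
  (V=2, W=0, U=1, Y=0, X=3, Z=1) weight 1/432
  (V=2, W=0, U=1, Y=1, X=2, Z=0) weight 1/288
  (V=2, W=0, U=1, Y=1, X=2, Z=1) weight 1/288
  … 56 more
Group by Y:
  weight(Y=0) = 1/12
  weight(Y=1) = 1/8
Total weight = 1/12 + 1/8 = 5/24
P(Y=0 | obs) = 1/12 / 5/24 = 2/5
P(Y=1 | obs) = 1/8 / 5/24 = 3/5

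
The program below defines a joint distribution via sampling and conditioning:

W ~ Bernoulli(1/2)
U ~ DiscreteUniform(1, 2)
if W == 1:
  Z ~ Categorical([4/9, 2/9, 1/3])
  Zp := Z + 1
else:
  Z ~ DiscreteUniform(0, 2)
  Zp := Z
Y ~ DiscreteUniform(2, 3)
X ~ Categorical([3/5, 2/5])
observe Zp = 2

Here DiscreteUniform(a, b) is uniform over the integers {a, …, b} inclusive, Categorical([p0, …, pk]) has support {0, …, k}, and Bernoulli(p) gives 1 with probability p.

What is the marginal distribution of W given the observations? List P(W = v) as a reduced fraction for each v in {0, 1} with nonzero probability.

Enumerate traces; 16 have nonzero weight after conditioning:
  (W=0, U=1, Z=2, Y=2, X=0) weight 1/40
  (W=0, U=1, Z=2, Y=2, X=1) weight 1/60
  (W=0, U=1, Z=2, Y=3, X=0) weight 1/40
  (W=0, U=1, Z=2, Y=3, X=1) weight 1/60
  (W=0, U=2, Z=2, Y=2, X=0) weight 1/40
  (W=0, U=2, Z=2, Y=2, X=1) weight 1/60
  (W=0, U=2, Z=2, Y=3, X=0) weight 1/40
  (W=0, U=2, Z=2, Y=3, X=1) weight 1/60
  (W=1, U=1, Z=1, Y=2, X=0) weight 1/60
  … 7 more
Group by W:
  weight(W=0) = 1/6
  weight(W=1) = 1/9
Total weight = 1/6 + 1/9 = 5/18
P(W=0 | obs) = 1/6 / 5/18 = 3/5
P(W=1 | obs) = 1/9 / 5/18 = 2/5

P(W=0) = 3/5, P(W=1) = 2/5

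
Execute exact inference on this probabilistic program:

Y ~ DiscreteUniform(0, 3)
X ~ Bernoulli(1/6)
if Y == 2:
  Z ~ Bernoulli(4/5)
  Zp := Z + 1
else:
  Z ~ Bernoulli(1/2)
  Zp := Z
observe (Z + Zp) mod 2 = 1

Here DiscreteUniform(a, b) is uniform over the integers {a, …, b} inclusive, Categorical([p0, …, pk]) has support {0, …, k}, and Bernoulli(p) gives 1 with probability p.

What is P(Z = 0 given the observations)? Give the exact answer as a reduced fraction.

Enumerate traces; 4 have nonzero weight after conditioning:
  (Y=2, X=0, Z=0) weight 1/24
  (Y=2, X=0, Z=1) weight 1/6
  (Y=2, X=1, Z=0) weight 1/120
  (Y=2, X=1, Z=1) weight 1/30
Group by Z:
  weight(Z=0) = 1/20
  weight(Z=1) = 1/5
Total weight = 1/20 + 1/5 = 1/4
P(Z=0 | obs) = 1/20 / 1/4 = 1/5
P(Z=1 | obs) = 1/5 / 1/4 = 4/5

P(Z = 0 | obs) = 1/5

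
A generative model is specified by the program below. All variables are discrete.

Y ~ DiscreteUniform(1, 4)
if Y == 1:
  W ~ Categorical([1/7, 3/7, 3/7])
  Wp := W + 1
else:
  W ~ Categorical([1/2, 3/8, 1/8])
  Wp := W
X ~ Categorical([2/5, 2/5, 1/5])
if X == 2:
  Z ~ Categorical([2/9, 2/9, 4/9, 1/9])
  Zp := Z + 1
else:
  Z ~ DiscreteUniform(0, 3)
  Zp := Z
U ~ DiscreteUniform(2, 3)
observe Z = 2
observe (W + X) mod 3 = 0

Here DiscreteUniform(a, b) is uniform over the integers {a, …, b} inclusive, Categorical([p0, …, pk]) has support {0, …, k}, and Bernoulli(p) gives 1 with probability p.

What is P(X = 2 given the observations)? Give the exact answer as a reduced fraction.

P(X = 2 | obs) = 232/643

Enumerate traces; 24 have nonzero weight after conditioning:
  (Y=1, W=0, X=0, Z=2, U=2) weight 1/560
  (Y=1, W=0, X=0, Z=2, U=3) weight 1/560
  (Y=1, W=1, X=2, Z=2, U=2) weight 1/210
  (Y=1, W=1, X=2, Z=2, U=3) weight 1/210
  (Y=1, W=2, X=1, Z=2, U=2) weight 3/560
  (Y=1, W=2, X=1, Z=2, U=3) weight 3/560
  (Y=2, W=0, X=0, Z=2, U=2) weight 1/160
  (Y=2, W=0, X=0, Z=2, U=3) weight 1/160
  … 16 more
Group by X:
  weight(X=0) = 23/560
  weight(X=1) = 9/448
  weight(X=2) = 29/840
Total weight = 23/560 + 9/448 + 29/840 = 643/6720
P(X=0 | obs) = 23/560 / 643/6720 = 276/643
P(X=1 | obs) = 9/448 / 643/6720 = 135/643
P(X=2 | obs) = 29/840 / 643/6720 = 232/643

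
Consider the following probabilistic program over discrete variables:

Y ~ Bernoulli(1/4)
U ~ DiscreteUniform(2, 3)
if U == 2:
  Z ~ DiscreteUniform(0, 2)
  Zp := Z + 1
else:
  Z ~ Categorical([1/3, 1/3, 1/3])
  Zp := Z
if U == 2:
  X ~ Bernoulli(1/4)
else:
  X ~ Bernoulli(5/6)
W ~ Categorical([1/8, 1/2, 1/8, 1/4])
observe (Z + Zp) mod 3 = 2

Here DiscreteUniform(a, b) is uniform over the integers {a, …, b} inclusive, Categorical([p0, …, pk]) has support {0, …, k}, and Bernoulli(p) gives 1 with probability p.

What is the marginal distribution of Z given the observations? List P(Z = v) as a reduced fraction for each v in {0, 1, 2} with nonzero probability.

P(Z=1) = 1/2, P(Z=2) = 1/2

Enumerate traces; 32 have nonzero weight after conditioning:
  (Y=0, U=2, Z=2, X=0, W=0) weight 3/256
  (Y=0, U=2, Z=2, X=0, W=1) weight 3/64
  (Y=0, U=2, Z=2, X=0, W=2) weight 3/256
  (Y=0, U=2, Z=2, X=0, W=3) weight 3/128
  (Y=0, U=2, Z=2, X=1, W=0) weight 1/256
  (Y=0, U=2, Z=2, X=1, W=1) weight 1/64
  (Y=0, U=2, Z=2, X=1, W=2) weight 1/256
  (Y=0, U=2, Z=2, X=1, W=3) weight 1/128
  (Y=0, U=3, Z=1, X=0, W=0) weight 1/384
  … 23 more
Group by Z:
  weight(Z=1) = 1/6
  weight(Z=2) = 1/6
Total weight = 1/6 + 1/6 = 1/3
P(Z=1 | obs) = 1/6 / 1/3 = 1/2
P(Z=2 | obs) = 1/6 / 1/3 = 1/2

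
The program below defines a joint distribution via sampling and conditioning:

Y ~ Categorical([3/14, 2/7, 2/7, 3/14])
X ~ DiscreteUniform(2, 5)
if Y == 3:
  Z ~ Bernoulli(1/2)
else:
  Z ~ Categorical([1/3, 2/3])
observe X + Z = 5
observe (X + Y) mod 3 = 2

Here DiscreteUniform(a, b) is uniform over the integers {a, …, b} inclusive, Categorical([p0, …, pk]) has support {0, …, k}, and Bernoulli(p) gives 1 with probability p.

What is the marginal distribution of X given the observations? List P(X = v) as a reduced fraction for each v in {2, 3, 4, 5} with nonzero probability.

Enumerate traces; 3 have nonzero weight after conditioning:
  (Y=0, X=5, Z=0) weight 1/56
  (Y=1, X=4, Z=1) weight 1/21
  (Y=3, X=5, Z=0) weight 3/112
Group by X:
  weight(X=4) = 1/21
  weight(X=5) = 5/112
Total weight = 1/21 + 5/112 = 31/336
P(X=4 | obs) = 1/21 / 31/336 = 16/31
P(X=5 | obs) = 5/112 / 31/336 = 15/31

P(X=4) = 16/31, P(X=5) = 15/31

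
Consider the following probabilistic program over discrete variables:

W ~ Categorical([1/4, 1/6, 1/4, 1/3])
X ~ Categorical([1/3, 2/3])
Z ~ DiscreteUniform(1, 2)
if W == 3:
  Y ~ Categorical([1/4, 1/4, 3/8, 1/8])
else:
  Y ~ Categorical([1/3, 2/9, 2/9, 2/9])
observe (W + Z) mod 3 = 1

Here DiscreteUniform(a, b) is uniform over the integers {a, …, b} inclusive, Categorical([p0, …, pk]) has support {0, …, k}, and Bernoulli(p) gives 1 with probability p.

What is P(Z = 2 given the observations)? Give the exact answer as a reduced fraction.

P(Z = 2 | obs) = 3/10

Enumerate traces; 24 have nonzero weight after conditioning:
  (W=0, X=0, Z=1, Y=0) weight 1/72
  (W=0, X=0, Z=1, Y=1) weight 1/108
  (W=0, X=0, Z=1, Y=2) weight 1/108
  (W=0, X=0, Z=1, Y=3) weight 1/108
  (W=0, X=1, Z=1, Y=0) weight 1/36
  (W=0, X=1, Z=1, Y=1) weight 1/54
  (W=0, X=1, Z=1, Y=2) weight 1/54
  (W=0, X=1, Z=1, Y=3) weight 1/54
  (W=2, X=0, Z=2, Y=0) weight 1/72
  … 15 more
Group by Z:
  weight(Z=1) = 7/24
  weight(Z=2) = 1/8
Total weight = 7/24 + 1/8 = 5/12
P(Z=1 | obs) = 7/24 / 5/12 = 7/10
P(Z=2 | obs) = 1/8 / 5/12 = 3/10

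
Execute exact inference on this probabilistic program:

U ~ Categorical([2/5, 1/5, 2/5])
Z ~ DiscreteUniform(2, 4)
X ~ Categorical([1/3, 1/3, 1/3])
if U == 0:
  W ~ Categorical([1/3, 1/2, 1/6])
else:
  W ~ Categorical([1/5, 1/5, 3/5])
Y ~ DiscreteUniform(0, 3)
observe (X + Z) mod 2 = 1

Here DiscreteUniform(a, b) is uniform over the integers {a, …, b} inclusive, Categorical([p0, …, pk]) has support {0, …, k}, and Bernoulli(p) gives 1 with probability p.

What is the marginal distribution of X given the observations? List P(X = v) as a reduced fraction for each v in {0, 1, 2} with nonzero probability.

P(X=0) = 1/4, P(X=1) = 1/2, P(X=2) = 1/4

Enumerate traces; 144 have nonzero weight after conditioning:
  (U=0, Z=2, X=1, W=0, Y=0) weight 1/270
  (U=0, Z=2, X=1, W=0, Y=1) weight 1/270
  (U=0, Z=2, X=1, W=0, Y=2) weight 1/270
  (U=0, Z=2, X=1, W=0, Y=3) weight 1/270
  (U=0, Z=2, X=1, W=1, Y=0) weight 1/180
  (U=0, Z=2, X=1, W=1, Y=1) weight 1/180
  (U=0, Z=2, X=1, W=1, Y=2) weight 1/180
  (U=0, Z=2, X=1, W=1, Y=3) weight 1/180
  (U=0, Z=3, X=0, W=0, Y=0) weight 1/270
  (U=0, Z=3, X=2, W=0, Y=0) weight 1/270
  … 134 more
Group by X:
  weight(X=0) = 1/9
  weight(X=1) = 2/9
  weight(X=2) = 1/9
Total weight = 1/9 + 2/9 + 1/9 = 4/9
P(X=0 | obs) = 1/9 / 4/9 = 1/4
P(X=1 | obs) = 2/9 / 4/9 = 1/2
P(X=2 | obs) = 1/9 / 4/9 = 1/4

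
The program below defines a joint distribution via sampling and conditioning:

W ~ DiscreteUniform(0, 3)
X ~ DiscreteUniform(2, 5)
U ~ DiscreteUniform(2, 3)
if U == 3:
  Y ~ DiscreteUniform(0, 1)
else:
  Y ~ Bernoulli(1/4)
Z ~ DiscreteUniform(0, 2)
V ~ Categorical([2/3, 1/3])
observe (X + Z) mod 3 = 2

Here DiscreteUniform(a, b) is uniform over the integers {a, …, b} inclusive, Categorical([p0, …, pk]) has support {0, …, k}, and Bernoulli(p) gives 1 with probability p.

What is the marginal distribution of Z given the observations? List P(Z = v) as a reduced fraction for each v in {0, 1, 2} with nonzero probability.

Enumerate traces; 128 have nonzero weight after conditioning:
  (W=0, X=2, U=2, Y=0, Z=0, V=0) weight 1/192
  (W=0, X=2, U=2, Y=0, Z=0, V=1) weight 1/384
  (W=0, X=2, U=2, Y=1, Z=0, V=0) weight 1/576
  (W=0, X=2, U=2, Y=1, Z=0, V=1) weight 1/1152
  (W=0, X=2, U=3, Y=0, Z=0, V=0) weight 1/288
  (W=0, X=2, U=3, Y=0, Z=0, V=1) weight 1/576
  (W=0, X=2, U=3, Y=1, Z=0, V=0) weight 1/288
  (W=0, X=2, U=3, Y=1, Z=0, V=1) weight 1/576
  (W=0, X=3, U=2, Y=0, Z=2, V=0) weight 1/192
  (W=0, X=4, U=2, Y=0, Z=1, V=0) weight 1/192
  … 118 more
Group by Z:
  weight(Z=0) = 1/6
  weight(Z=1) = 1/12
  weight(Z=2) = 1/12
Total weight = 1/6 + 1/12 + 1/12 = 1/3
P(Z=0 | obs) = 1/6 / 1/3 = 1/2
P(Z=1 | obs) = 1/12 / 1/3 = 1/4
P(Z=2 | obs) = 1/12 / 1/3 = 1/4

P(Z=0) = 1/2, P(Z=1) = 1/4, P(Z=2) = 1/4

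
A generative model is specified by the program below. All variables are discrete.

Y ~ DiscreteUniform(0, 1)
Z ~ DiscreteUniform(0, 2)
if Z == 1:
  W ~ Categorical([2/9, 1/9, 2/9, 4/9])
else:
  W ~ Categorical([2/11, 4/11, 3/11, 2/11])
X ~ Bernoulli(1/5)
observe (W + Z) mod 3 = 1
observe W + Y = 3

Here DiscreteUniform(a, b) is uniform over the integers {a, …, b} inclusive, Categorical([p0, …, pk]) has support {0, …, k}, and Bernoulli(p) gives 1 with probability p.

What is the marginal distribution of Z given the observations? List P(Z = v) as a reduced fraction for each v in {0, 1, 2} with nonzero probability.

P(Z=1) = 44/71, P(Z=2) = 27/71

Enumerate traces; 4 have nonzero weight after conditioning:
  (Y=0, Z=1, W=3, X=0) weight 8/135
  (Y=0, Z=1, W=3, X=1) weight 2/135
  (Y=1, Z=2, W=2, X=0) weight 2/55
  (Y=1, Z=2, W=2, X=1) weight 1/110
Group by Z:
  weight(Z=1) = 2/27
  weight(Z=2) = 1/22
Total weight = 2/27 + 1/22 = 71/594
P(Z=1 | obs) = 2/27 / 71/594 = 44/71
P(Z=2 | obs) = 1/22 / 71/594 = 27/71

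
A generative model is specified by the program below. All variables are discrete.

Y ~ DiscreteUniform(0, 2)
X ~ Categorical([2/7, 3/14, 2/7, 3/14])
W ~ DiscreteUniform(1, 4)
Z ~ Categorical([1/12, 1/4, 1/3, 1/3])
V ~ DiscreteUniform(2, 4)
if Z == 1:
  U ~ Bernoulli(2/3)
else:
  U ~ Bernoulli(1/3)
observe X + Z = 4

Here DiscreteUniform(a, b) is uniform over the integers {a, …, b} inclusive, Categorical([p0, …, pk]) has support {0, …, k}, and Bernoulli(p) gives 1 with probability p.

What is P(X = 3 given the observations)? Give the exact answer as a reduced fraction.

Enumerate traces; 216 have nonzero weight after conditioning:
  (Y=0, X=1, W=1, Z=3, V=2, U=0) weight 1/756
  (Y=0, X=1, W=1, Z=3, V=2, U=1) weight 1/1512
  (Y=0, X=1, W=1, Z=3, V=3, U=0) weight 1/756
  (Y=0, X=1, W=1, Z=3, V=3, U=1) weight 1/1512
  (Y=0, X=1, W=1, Z=3, V=4, U=0) weight 1/756
  (Y=0, X=1, W=1, Z=3, V=4, U=1) weight 1/1512
  (Y=0, X=1, W=2, Z=3, V=2, U=0) weight 1/756
  (Y=0, X=1, W=2, Z=3, V=2, U=1) weight 1/1512
  (Y=0, X=2, W=1, Z=2, V=2, U=0) weight 1/567
  (Y=0, X=3, W=1, Z=1, V=2, U=0) weight 1/2016
  … 206 more
Group by X:
  weight(X=1) = 1/14
  weight(X=2) = 2/21
  weight(X=3) = 3/56
Total weight = 1/14 + 2/21 + 3/56 = 37/168
P(X=1 | obs) = 1/14 / 37/168 = 12/37
P(X=2 | obs) = 2/21 / 37/168 = 16/37
P(X=3 | obs) = 3/56 / 37/168 = 9/37

P(X = 3 | obs) = 9/37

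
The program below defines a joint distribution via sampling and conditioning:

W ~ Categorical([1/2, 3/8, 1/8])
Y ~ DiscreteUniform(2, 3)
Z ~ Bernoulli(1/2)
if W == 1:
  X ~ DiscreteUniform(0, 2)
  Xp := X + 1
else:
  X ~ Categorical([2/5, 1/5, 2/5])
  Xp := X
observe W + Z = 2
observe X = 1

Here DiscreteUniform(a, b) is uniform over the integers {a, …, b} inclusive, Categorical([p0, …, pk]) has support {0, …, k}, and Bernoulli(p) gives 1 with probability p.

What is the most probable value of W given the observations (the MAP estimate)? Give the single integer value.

argmax_v P(W = v | obs) = 1

Enumerate traces; 4 have nonzero weight after conditioning:
  (W=1, Y=2, Z=1, X=1) weight 1/32
  (W=1, Y=3, Z=1, X=1) weight 1/32
  (W=2, Y=2, Z=0, X=1) weight 1/160
  (W=2, Y=3, Z=0, X=1) weight 1/160
Group by W:
  weight(W=1) = 1/16
  weight(W=2) = 1/80
Total weight = 1/16 + 1/80 = 3/40
P(W=1 | obs) = 1/16 / 3/40 = 5/6
P(W=2 | obs) = 1/80 / 3/40 = 1/6
argmax = 1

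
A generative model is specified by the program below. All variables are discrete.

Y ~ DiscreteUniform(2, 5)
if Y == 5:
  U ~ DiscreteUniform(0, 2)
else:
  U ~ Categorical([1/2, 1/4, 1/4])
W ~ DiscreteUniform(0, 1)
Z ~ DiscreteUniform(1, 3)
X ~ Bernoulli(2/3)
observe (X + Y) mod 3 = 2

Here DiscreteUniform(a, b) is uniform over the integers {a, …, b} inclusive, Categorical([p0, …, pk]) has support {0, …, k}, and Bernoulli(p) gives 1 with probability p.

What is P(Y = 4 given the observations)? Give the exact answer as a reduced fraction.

P(Y = 4 | obs) = 1/2

Enumerate traces; 54 have nonzero weight after conditioning:
  (Y=2, U=0, W=0, Z=1, X=0) weight 1/144
  (Y=2, U=0, W=0, Z=2, X=0) weight 1/144
  (Y=2, U=0, W=0, Z=3, X=0) weight 1/144
  (Y=2, U=0, W=1, Z=1, X=0) weight 1/144
  (Y=2, U=0, W=1, Z=2, X=0) weight 1/144
  (Y=2, U=0, W=1, Z=3, X=0) weight 1/144
  (Y=2, U=1, W=0, Z=1, X=0) weight 1/288
  (Y=2, U=1, W=0, Z=2, X=0) weight 1/288
  (Y=4, U=0, W=0, Z=1, X=1) weight 1/72
  (Y=5, U=0, W=0, Z=1, X=0) weight 1/216
  … 44 more
Group by Y:
  weight(Y=2) = 1/12
  weight(Y=4) = 1/6
  weight(Y=5) = 1/12
Total weight = 1/12 + 1/6 + 1/12 = 1/3
P(Y=2 | obs) = 1/12 / 1/3 = 1/4
P(Y=4 | obs) = 1/6 / 1/3 = 1/2
P(Y=5 | obs) = 1/12 / 1/3 = 1/4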